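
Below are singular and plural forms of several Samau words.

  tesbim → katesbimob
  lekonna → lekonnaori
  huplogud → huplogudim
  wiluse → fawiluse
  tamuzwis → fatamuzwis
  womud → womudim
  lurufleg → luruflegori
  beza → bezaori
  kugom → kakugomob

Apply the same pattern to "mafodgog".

mafodgogori

"mafodgog" ends in -g. The one such stem in the data (lurufleg → luruflegori) adds -ori, so the same rule applies.
So mafodgog → mafodgogori.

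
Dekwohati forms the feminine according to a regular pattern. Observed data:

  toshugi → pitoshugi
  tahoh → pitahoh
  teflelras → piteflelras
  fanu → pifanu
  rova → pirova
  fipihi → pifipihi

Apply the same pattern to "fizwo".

Every pair shown (toshugi → pitoshugi, tahoh → pitahoh, teflelras → piteflelras, …) follows the same rule: add the prefix pi-.
So fizwo → pifizwo.

pifizwo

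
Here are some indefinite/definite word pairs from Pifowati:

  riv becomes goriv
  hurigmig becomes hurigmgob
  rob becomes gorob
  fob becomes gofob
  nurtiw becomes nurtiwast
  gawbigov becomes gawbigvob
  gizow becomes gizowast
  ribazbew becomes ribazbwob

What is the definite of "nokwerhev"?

riv and gawbigov both end in -v yet inflect differently (goriv, gawbigvob), so the final letter is not what conditions the rule; the number of vowels is.
"nokwerhev" has 3 vowels. The stems with 3 vowels (gawbigov → gawbigvob, ribazbew → ribazbwob, hurigmig → hurigmgob) delete the last vowel and add -ob.
So nokwerhev → nokwerhvob.

nokwerhvob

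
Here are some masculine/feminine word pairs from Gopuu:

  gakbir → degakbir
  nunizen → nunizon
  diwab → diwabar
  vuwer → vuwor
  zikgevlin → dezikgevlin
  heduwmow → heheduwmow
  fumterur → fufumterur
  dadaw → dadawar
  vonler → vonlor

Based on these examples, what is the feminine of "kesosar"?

kesosarar

vuwer and gakbir both end in -r yet inflect differently (vuwor, degakbir), so the final letter is not what conditions the rule; the last vowel is.
"kesosar" has last vowel 'a'. The stems whose last vowel is 'a' (dadaw → dadawar, diwab → diwabar) add -ar.
So kesosar → kesosarar.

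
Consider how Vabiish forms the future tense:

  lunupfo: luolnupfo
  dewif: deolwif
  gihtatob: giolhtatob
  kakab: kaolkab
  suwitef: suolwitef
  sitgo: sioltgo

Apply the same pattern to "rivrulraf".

Every pair shown (lunupfo → luolnupfo, dewif → deolwif, gihtatob → giolhtatob, …) follows the same rule: insert -ol- after the first vowel.
So rivrulraf → riolvrulraf.

riolvrulraf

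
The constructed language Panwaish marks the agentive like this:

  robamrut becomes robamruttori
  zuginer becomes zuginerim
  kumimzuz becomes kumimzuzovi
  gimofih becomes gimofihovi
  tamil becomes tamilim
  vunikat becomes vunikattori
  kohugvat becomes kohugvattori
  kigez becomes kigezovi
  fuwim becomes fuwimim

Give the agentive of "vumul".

vumulim

robamrut and kumimzuz both have last vowel 'u' yet inflect differently (robamruttori, kumimzuzovi), so the last vowel is not what conditions the rule; the final letter is.
"vumul" ends in -l. The one such stem in the data (tamil → tamilim) adds -im, so the same rule applies.
So vumul → vumulim.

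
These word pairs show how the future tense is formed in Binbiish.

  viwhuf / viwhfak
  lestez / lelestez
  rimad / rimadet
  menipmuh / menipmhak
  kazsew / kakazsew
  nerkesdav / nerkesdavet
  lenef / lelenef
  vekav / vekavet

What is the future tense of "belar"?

lenef and viwhuf both end in -f yet inflect differently (lelenef, viwhfak), so the final letter is not what conditions the rule; the last vowel is.
"belar" has last vowel 'a'. The stems whose last vowel is 'a' (nerkesdav → nerkesdavet, vekav → vekavet, rimad → rimadet) add -et.
So belar → belaret.

belaret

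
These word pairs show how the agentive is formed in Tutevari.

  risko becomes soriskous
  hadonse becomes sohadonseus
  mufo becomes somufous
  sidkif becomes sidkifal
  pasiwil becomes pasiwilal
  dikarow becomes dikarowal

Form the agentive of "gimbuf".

gimbufal

risko and dikarow both have last vowel 'o' yet inflect differently (soriskous, dikarowal), so the last vowel is not what conditions the rule; whether the stem ends in a vowel or a consonant is.
"gimbuf" ends in a consonant. The stems ending in a consonant (sidkif → sidkifal, pasiwil → pasiwilal, dikarow → dikarowal) add -al.
So gimbuf → gimbufal.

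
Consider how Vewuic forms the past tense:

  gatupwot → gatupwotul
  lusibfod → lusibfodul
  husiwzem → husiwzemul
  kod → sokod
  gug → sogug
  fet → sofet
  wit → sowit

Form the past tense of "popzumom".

popzumomul

lusibfod and kod both end in -d yet inflect differently (lusibfodul, sokod), so the final letter is not what conditions the rule; the number of vowels is.
"popzumom" has 3 vowels. The stems with 3 vowels (gatupwot → gatupwotul, lusibfod → lusibfodul, husiwzem → husiwzemul) add -ul.
So popzumom → popzumomul.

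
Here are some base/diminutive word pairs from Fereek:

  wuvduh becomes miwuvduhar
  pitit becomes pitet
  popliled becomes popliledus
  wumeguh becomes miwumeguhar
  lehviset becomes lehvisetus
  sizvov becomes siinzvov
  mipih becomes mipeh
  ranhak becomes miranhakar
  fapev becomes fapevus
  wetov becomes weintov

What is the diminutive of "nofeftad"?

wetov and fapev both end in -v yet inflect differently (weintov, fapevus), so the final letter is not what conditions the rule; the last vowel is.
"nofeftad" has last vowel 'a'. The one such stem in the data (ranhak → miranhakar) adds mi- … -ar around the stem, so the same rule applies.
The other patterns: stems whose last vowel is 'o' insert -in- after the first vowel; stems whose last vowel is 'e' add -us; stems whose last vowel is 'i' change the last vowel to 'e'.
So nofeftad → minofeftadar.

minofeftadar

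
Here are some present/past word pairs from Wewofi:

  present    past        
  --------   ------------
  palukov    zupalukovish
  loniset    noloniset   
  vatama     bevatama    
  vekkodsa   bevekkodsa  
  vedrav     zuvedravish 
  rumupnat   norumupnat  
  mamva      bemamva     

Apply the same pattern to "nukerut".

nonukerut

rumupnat and vatama both have last vowel 'a' yet inflect differently (norumupnat, bevatama), so the last vowel is not what conditions the rule; the final letter is.
"nukerut" ends in -t. The stems ending in -t (loniset → noloniset, rumupnat → norumupnat) add the prefix no-.
The other patterns: stems ending in -a add the prefix be-; stems ending in -v add zu- … -ish around the stem.
So nukerut → nonukerut.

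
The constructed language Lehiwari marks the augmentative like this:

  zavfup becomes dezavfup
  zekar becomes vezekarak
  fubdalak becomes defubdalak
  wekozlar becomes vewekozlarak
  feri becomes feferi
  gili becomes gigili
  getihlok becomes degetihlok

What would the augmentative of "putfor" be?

veputforak

"putfor" ends in -r. The stems ending in -r (wekozlar → vewekozlarak, zekar → vezekarak) add ve- … -ak around the stem.
So putfor → veputforak.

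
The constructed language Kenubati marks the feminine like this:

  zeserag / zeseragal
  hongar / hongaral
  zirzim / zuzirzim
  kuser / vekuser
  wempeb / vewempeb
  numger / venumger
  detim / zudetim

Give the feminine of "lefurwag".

"lefurwag" has last vowel 'a'. The stems whose last vowel is 'a' (hongar → hongaral, zeserag → zeseragal) add -al.
The other patterns: stems whose last vowel is 'e' add the prefix ve-; stems whose last vowel is 'i' add the prefix zu-.
So lefurwag → lefurwagal.

lefurwagal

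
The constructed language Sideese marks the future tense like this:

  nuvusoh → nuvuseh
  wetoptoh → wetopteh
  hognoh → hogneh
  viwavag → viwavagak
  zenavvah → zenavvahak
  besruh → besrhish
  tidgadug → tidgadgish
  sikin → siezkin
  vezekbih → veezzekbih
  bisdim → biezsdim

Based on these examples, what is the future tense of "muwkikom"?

muwkikem

nuvusoh and zenavvah both end in -h yet inflect differently (nuvuseh, zenavvahak), so the final letter is not what conditions the rule; the last vowel is.
"muwkikom" has last vowel 'o'. The stems whose last vowel is 'o' (nuvusoh → nuvuseh, wetoptoh → wetopteh, hognoh → hogneh) change the last vowel to 'e'.
So muwkikom → muwkikem.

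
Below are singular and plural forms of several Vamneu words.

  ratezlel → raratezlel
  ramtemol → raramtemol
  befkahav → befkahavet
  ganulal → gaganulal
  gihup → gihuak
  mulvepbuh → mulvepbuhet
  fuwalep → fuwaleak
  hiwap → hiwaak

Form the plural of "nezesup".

ratezlel and fuwalep both have last vowel 'e' yet inflect differently (raratezlel, fuwaleak), so the last vowel is not what conditions the rule; the final letter is.
"nezesup" ends in -p. The stems ending in -p (gihup → gihuak, fuwalep → fuwaleak, hiwap → hiwaak) drop the final letter and add -ak.
The other patterns: stems ending in -l repeat the first consonant+vowel as a prefix; stems ending in -h or -v add -et.
So nezesup → nezesuak.

nezesuak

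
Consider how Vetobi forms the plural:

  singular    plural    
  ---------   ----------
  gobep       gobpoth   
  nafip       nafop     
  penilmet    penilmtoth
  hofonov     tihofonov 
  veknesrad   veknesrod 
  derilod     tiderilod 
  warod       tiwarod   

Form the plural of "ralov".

tiralov

warod and veknesrad both end in -d yet inflect differently (tiwarod, veknesrod), so the final letter is not what conditions the rule; the last vowel is.
"ralov" has last vowel 'o'. The stems whose last vowel is 'o' (warod → tiwarod, derilod → tiderilod, hofonov → tihofonov) add the prefix ti-.
The other patterns: stems whose last vowel is 'e' delete the last vowel and add -oth; stems whose last vowel is 'a' or 'i' change the last vowel to 'o'.
So ralov → tiralov.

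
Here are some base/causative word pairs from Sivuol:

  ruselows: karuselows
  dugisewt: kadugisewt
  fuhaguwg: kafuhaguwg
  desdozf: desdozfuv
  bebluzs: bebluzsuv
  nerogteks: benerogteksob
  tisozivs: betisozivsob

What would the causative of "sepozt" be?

sepoztuv

ruselows and bebluzs both end in -s yet inflect differently (karuselows, bebluzsuv), so the final letter is not what conditions the rule; the second-to-last letter is.
"sepozt" has second-to-last letter 'z'. The stems whose second-to-last letter is 'z' (desdozf → desdozfuv, bebluzs → bebluzsuv) add -uv.
So sepozt → sepoztuv.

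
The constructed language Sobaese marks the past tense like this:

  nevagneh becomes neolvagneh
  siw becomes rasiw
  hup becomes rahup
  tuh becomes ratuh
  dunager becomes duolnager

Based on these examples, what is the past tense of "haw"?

tuh and nevagneh both end in -h yet inflect differently (ratuh, neolvagneh), so the final letter is not what conditions the rule; the number of vowels is.
"haw" has 1 vowel. The stems with 1 vowel (tuh → ratuh, hup → rahup, siw → rasiw) add the prefix ra-.
So haw → rahaw.

rahaw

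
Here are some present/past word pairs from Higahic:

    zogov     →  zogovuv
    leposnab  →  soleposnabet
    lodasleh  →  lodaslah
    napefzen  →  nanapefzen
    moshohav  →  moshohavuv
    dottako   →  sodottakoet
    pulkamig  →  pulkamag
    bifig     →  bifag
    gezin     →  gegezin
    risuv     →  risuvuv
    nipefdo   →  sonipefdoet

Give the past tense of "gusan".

napefzen and lodasleh both have last vowel 'e' yet inflect differently (nanapefzen, lodaslah), so the last vowel is not what conditions the rule; the final letter is.
"gusan" ends in -n. The stems ending in -n (gezin → gegezin, napefzen → nanapefzen) repeat the first consonant+vowel as a prefix.
The other patterns: stems ending in -v add -uv; stems ending in -g or -h change the last vowel to 'a'; stems ending in -b or -o add so- … -et around the stem.
So gusan → gugusan.

gugusan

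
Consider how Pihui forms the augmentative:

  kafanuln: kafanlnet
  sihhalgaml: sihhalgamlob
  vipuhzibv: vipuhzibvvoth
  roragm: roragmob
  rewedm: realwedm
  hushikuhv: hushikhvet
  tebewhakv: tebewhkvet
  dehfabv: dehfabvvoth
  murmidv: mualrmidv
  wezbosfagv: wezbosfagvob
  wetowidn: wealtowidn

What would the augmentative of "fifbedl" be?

fialfbedl

vipuhzibv and murmidv both end in -v yet inflect differently (vipuhzibvvoth, mualrmidv), so the final letter is not what conditions the rule; the second-to-last letter is.
"fifbedl" has second-to-last letter 'd'. The stems whose second-to-last letter is 'd' (rewedm → realwedm, wetowidn → wealtowidn, murmidv → mualrmidv) insert -al- after the first vowel.
The other patterns: stems whose second-to-last letter is 'b' double the final consonant and add -oth; stems whose second-to-last letter is 'g' or 'm' add -ob; stems whose second-to-last letter is 'h', 'k' or 'l' delete the last vowel and add -et.
So fifbedl → fialfbedl.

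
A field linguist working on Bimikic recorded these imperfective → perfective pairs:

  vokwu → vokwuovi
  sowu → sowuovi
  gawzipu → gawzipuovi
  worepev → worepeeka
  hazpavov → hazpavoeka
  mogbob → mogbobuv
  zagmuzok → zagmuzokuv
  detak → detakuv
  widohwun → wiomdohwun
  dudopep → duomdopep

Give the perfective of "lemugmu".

hazpavov and mogbob both have last vowel 'o' yet inflect differently (hazpavoeka, mogbobuv), so the last vowel is not what conditions the rule; the final letter is.
"lemugmu" ends in -u. The stems ending in -u (vokwu → vokwuovi, sowu → sowuovi, gawzipu → gawzipuovi) add -ovi.
The other patterns: stems ending in -v drop the final letter and add -eka; stems ending in -b or -k add -uv; stems ending in -n or -p insert -om- after the first vowel.
So lemugmu → lemugmuovi.

lemugmuovi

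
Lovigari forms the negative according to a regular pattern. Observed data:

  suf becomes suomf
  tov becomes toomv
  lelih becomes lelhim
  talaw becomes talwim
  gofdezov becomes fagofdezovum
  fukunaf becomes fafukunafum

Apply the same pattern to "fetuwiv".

fafetuwivum

tov and gofdezov both end in -v yet inflect differently (toomv, fagofdezovum), so the final letter is not what conditions the rule; the number of vowels is.
"fetuwiv" has 3 vowels. The stems with 3 vowels (gofdezov → fagofdezovum, fukunaf → fafukunafum) add fa- … -um around the stem.
So fetuwiv → fafetuwivum.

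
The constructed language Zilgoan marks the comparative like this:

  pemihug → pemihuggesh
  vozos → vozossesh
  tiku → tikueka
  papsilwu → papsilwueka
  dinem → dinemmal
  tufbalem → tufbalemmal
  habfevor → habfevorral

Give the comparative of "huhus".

huhussesh

pemihug and tiku both have last vowel 'u' yet inflect differently (pemihuggesh, tikueka), so the last vowel is not what conditions the rule; the final letter is.
"huhus" ends in -s. The one such stem in the data (vozos → vozossesh) doubles the final consonant and adds -esh (as does pemihug), so the same rule applies.
The other patterns: stems ending in -u add -eka; stems ending in -m or -r double the final consonant and add -al.
So huhus → huhussesh.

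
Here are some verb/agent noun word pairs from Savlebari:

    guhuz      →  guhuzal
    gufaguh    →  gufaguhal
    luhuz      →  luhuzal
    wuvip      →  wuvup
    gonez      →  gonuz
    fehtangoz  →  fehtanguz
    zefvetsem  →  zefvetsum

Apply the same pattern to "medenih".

guhuz and gonez both end in -z yet inflect differently (guhuzal, gonuz), so the final letter is not what conditions the rule; the last vowel is.
"medenih" has last vowel 'i'. The one such stem in the data (wuvip → wuvup) changes the last vowel to 'u' (as do gonez, fehtangoz), so the same rule applies.
So medenih → medenuh.

medenuh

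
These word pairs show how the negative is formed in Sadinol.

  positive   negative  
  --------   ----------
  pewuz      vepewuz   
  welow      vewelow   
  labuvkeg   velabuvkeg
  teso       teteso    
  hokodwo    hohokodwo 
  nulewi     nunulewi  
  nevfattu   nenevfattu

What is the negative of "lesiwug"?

velesiwug

welow and teso both have last vowel 'o' yet inflect differently (vewelow, teteso), so the last vowel is not what conditions the rule; whether the stem ends in a vowel or a consonant is.
"lesiwug" ends in a consonant. The stems ending in a consonant (pewuz → vepewuz, welow → vewelow, labuvkeg → velabuvkeg) add the prefix ve-.
The other pattern: stems ending in a vowel repeat the first consonant+vowel as a prefix.
So lesiwug → velesiwug.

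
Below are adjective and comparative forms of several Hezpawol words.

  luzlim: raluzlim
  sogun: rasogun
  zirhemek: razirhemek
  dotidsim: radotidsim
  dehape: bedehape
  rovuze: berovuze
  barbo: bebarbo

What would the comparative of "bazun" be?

rabazun

zirhemek and dehape both have last vowel 'e' yet inflect differently (razirhemek, bedehape), so the last vowel is not what conditions the rule; whether the stem ends in a vowel or a consonant is.
"bazun" ends in a consonant. The stems ending in a consonant (luzlim → raluzlim, sogun → rasogun, zirhemek → razirhemek) add the prefix ra-.
The other pattern: stems ending in a vowel add the prefix be-.
So bazun → rabazun.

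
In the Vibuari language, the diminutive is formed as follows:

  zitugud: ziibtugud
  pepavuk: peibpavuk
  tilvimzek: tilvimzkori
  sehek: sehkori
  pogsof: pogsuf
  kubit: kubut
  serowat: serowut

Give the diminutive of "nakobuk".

naibkobuk

pepavuk and tilvimzek both end in -k yet inflect differently (peibpavuk, tilvimzkori), so the final letter is not what conditions the rule; the last vowel is.
"nakobuk" has last vowel 'u'. The stems whose last vowel is 'u' (zitugud → ziibtugud, pepavuk → peibpavuk) insert -ib- after the first vowel.
The other patterns: stems whose last vowel is 'e' delete the last vowel and add -ori; stems whose last vowel is 'a', 'i' or 'o' change the last vowel to 'u'.
So nakobuk → naibkobuk.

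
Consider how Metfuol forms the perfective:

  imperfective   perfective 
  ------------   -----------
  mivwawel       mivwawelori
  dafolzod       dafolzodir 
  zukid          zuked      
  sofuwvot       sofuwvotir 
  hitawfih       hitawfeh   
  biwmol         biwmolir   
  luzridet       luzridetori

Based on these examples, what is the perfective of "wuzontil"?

"wuzontil" has last vowel 'i'. The stems whose last vowel is 'i' (zukid → zuked, hitawfih → hitawfeh) change the last vowel to 'e'.
So wuzontil → wuzontel.

wuzontel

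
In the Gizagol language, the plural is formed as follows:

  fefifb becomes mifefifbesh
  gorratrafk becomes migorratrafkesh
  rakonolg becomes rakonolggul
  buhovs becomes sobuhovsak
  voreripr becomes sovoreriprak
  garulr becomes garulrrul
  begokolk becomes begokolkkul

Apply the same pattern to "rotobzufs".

mirotobzufsesh

"rotobzufs" has second-to-last letter 'f'. The stems whose second-to-last letter is 'f' (fefifb → mifefifbesh, gorratrafk → migorratrafkesh) add mi- … -esh around the stem.
So rotobzufs → mirotobzufsesh.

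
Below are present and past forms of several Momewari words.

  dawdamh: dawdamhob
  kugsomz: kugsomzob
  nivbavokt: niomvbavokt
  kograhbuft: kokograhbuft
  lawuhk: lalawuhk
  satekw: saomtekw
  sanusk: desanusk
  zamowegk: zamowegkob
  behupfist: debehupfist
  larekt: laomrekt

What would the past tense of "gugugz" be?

nivbavokt and behupfist both end in -t yet inflect differently (niomvbavokt, debehupfist), so the final letter is not what conditions the rule; the second-to-last letter is.
"gugugz" has second-to-last letter 'g'. The one such stem in the data (zamowegk → zamowegkob) adds -ob, so the same rule applies.
So gugugz → gugugzob.

gugugzob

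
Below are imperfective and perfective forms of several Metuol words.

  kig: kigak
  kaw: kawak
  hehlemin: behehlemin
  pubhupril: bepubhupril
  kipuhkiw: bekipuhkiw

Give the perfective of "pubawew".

kaw and kipuhkiw both end in -w yet inflect differently (kawak, bekipuhkiw), so the final letter is not what conditions the rule; the number of vowels is.
"pubawew" has 3 vowels. The stems with 3 vowels (hehlemin → behehlemin, pubhupril → bepubhupril, kipuhkiw → bekipuhkiw) add the prefix be-.
The other pattern: stems with 1 vowel add -ak.
So pubawew → bepubawew.

bepubawew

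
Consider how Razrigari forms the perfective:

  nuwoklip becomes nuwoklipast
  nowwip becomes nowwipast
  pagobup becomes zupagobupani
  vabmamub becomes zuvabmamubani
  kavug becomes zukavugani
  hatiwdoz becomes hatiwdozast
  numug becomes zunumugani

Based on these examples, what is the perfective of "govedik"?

govedikast

pagobup and nowwip both end in -p yet inflect differently (zupagobupani, nowwipast), so the final letter is not what conditions the rule; the last vowel is.
"govedik" has last vowel 'i'. The stems whose last vowel is 'i' (nowwip → nowwipast, nuwoklip → nuwoklipast) add -ast.
The other pattern: stems whose last vowel is 'u' add zu- … -ani around the stem.
So govedik → govedikast.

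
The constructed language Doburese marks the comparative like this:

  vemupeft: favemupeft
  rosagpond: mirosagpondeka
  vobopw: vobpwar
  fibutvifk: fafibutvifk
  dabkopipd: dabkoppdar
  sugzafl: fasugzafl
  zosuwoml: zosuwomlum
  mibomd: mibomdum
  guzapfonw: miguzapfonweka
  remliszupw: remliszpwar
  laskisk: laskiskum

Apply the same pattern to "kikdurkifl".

fakikdurkifl

guzapfonw and vobopw both end in -w yet inflect differently (miguzapfonweka, vobpwar), so the final letter is not what conditions the rule; the second-to-last letter is.
"kikdurkifl" has second-to-last letter 'f'. The stems whose second-to-last letter is 'f' (sugzafl → fasugzafl, fibutvifk → fafibutvifk, vemupeft → favemupeft) add the prefix fa-.
The other patterns: stems whose second-to-last letter is 'n' add mi- … -eka around the stem; stems whose second-to-last letter is 'p' delete the last vowel and add -ar; stems whose second-to-last letter is 'm' or 's' add -um.
So kikdurkifl → fakikdurkifl.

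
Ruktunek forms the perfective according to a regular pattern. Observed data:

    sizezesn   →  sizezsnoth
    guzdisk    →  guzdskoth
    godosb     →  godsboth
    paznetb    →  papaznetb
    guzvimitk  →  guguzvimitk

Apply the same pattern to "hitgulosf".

hitgulsfoth

godosb and paznetb both end in -b yet inflect differently (godsboth, papaznetb), so the final letter is not what conditions the rule; the second-to-last letter is.
"hitgulosf" has second-to-last letter 's'. The stems whose second-to-last letter is 's' (sizezesn → sizezsnoth, guzdisk → guzdskoth, godosb → godsboth) delete the last vowel and add -oth.
So hitgulosf → hitgulsfoth.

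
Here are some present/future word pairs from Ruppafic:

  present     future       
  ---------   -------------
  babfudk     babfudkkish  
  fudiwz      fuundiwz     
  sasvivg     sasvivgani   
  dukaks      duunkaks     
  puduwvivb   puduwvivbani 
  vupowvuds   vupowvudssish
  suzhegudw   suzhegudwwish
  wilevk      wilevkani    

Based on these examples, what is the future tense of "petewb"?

peuntewb

"petewb" has second-to-last letter 'w'. The one such stem in the data (fudiwz → fuundiwz) inserts -un- after the first vowel (as does dukaks), so the same rule applies.
So petewb → peuntewb.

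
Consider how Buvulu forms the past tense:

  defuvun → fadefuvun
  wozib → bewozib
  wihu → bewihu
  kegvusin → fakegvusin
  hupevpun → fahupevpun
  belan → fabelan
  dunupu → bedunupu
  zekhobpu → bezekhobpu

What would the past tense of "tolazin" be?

defuvun and wihu both have last vowel 'u' yet inflect differently (fadefuvun, bewihu), so the last vowel is not what conditions the rule; the final letter is.
"tolazin" ends in -n. The stems ending in -n (kegvusin → fakegvusin, defuvun → fadefuvun, belan → fabelan) add the prefix fa-.
So tolazin → fatolazin.

fatolazin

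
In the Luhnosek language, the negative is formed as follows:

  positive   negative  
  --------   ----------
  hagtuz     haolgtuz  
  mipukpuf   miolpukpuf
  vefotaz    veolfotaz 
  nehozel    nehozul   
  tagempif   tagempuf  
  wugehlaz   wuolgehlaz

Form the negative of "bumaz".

buolmaz

"bumaz" has last vowel 'a'. The stems whose last vowel is 'a' (wugehlaz → wuolgehlaz, vefotaz → veolfotaz) insert -ol- after the first vowel.
The other pattern: stems whose last vowel is 'e' or 'i' change the last vowel to 'u'.
So bumaz → buolmaz.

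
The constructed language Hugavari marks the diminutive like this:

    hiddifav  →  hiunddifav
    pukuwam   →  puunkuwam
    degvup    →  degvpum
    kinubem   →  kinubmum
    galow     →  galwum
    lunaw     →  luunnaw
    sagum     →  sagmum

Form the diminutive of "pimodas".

lunaw and galow both end in -w yet inflect differently (luunnaw, galwum), so the final letter is not what conditions the rule; the last vowel is.
"pimodas" has last vowel 'a'. The stems whose last vowel is 'a' (hiddifav → hiunddifav, pukuwam → puunkuwam, lunaw → luunnaw) insert -un- after the first vowel.
So pimodas → piunmodas.

piunmodas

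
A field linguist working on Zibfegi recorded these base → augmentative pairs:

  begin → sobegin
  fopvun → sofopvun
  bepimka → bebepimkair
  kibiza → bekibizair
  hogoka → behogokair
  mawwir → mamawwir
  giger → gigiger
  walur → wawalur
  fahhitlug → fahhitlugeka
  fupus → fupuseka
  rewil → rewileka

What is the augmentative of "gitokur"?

begin and mawwir both have last vowel 'i' yet inflect differently (sobegin, mamawwir), so the last vowel is not what conditions the rule; the final letter is.
"gitokur" ends in -r. The stems ending in -r (mawwir → mamawwir, giger → gigiger, walur → wawalur) repeat the first consonant+vowel as a prefix.
So gitokur → gigitokur.

gigitokur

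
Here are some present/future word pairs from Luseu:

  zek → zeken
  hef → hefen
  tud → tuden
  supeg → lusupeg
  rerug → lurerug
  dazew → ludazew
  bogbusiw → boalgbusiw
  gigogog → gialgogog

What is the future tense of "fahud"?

"fahud" has 2 vowels. The stems with 2 vowels (supeg → lusupeg, rerug → lurerug, dazew → ludazew) add the prefix lu-.
The other patterns: stems with 1 vowel add -en; stems with 3 vowels insert -al- after the first vowel.
So fahud → lufahud.

lufahud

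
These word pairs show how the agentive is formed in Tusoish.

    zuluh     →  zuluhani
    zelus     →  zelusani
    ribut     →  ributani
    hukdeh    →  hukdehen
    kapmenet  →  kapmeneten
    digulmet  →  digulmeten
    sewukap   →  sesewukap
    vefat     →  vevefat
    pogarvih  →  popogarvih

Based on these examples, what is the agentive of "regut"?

regutani

"regut" has last vowel 'u'. The stems whose last vowel is 'u' (zuluh → zuluhani, zelus → zelusani, ribut → ributani) add -ani.
The other patterns: stems whose last vowel is 'e' add -en; stems whose last vowel is 'a' or 'i' repeat the first consonant+vowel as a prefix.
So regut → regutani.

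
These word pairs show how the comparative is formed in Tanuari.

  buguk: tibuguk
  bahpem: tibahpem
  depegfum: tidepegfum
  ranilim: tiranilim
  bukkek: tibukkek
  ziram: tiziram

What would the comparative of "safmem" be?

Every pair shown (buguk → tibuguk, bahpem → tibahpem, depegfum → tidepegfum, …) follows the same rule: add the prefix ti-.
So safmem → tisafmem.

tisafmem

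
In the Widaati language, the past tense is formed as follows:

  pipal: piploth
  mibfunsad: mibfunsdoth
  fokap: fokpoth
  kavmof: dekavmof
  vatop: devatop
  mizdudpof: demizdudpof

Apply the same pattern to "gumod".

fokap and vatop both end in -p yet inflect differently (fokpoth, devatop), so the final letter is not what conditions the rule; the last vowel is.
"gumod" has last vowel 'o'. The stems whose last vowel is 'o' (kavmof → dekavmof, vatop → devatop, mizdudpof → demizdudpof) add the prefix de-.
So gumod → degumod.

degumod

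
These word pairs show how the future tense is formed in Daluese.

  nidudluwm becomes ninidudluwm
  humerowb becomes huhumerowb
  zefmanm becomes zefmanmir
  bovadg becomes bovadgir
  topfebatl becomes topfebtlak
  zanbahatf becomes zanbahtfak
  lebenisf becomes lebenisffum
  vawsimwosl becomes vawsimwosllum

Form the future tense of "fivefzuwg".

fifivefzuwg

nidudluwm and zefmanm both end in -m yet inflect differently (ninidudluwm, zefmanmir), so the final letter is not what conditions the rule; the second-to-last letter is.
"fivefzuwg" has second-to-last letter 'w'. The stems whose second-to-last letter is 'w' (nidudluwm → ninidudluwm, humerowb → huhumerowb) repeat the first consonant+vowel as a prefix.
The other patterns: stems whose second-to-last letter is 'd' or 'n' add -ir; stems whose second-to-last letter is 't' delete the last vowel and add -ak; stems whose second-to-last letter is 's' double the final consonant and add -um.
So fivefzuwg → fifivefzuwg.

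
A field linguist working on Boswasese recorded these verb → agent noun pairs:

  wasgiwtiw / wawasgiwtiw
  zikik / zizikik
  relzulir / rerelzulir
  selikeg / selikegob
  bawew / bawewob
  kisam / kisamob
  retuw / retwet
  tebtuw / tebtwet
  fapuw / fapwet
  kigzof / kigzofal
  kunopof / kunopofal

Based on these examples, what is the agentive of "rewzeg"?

rewzegob

wasgiwtiw and bawew both end in -w yet inflect differently (wawasgiwtiw, bawewob), so the final letter is not what conditions the rule; the last vowel is.
"rewzeg" has last vowel 'e'. The stems whose last vowel is 'e' (selikeg → selikegob, bawew → bawewob) add -ob.
The other patterns: stems whose last vowel is 'i' repeat the first consonant+vowel as a prefix; stems whose last vowel is 'u' delete the last vowel and add -et; stems whose last vowel is 'o' add -al.
So rewzeg → rewzegob.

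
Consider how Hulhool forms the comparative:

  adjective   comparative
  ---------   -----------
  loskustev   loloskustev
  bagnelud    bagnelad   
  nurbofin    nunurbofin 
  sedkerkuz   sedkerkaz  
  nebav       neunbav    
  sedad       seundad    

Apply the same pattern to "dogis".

bagnelud and sedad both end in -d yet inflect differently (bagnelad, seundad), so the final letter is not what conditions the rule; the last vowel is.
"dogis" has last vowel 'i'. The one such stem in the data (nurbofin → nunurbofin) repeats the first consonant+vowel as a prefix (as does loskustev), so the same rule applies.
The other patterns: stems whose last vowel is 'u' change the last vowel to 'a'; stems whose last vowel is 'a' insert -un- after the first vowel.
So dogis → dodogis.

dodogis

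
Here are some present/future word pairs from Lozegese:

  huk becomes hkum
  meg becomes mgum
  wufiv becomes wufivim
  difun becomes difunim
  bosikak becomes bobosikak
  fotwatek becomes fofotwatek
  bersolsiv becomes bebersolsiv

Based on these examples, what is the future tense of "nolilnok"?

huk and bosikak both end in -k yet inflect differently (hkum, bobosikak), so the final letter is not what conditions the rule; the number of vowels is.
"nolilnok" has 3 vowels. The stems with 3 vowels (bosikak → bobosikak, fotwatek → fofotwatek, bersolsiv → bebersolsiv) repeat the first consonant+vowel as a prefix.
The other patterns: stems with 1 vowel delete the last vowel and add -um; stems with 2 vowels add -im.
So nolilnok → nonolilnok.

nonolilnok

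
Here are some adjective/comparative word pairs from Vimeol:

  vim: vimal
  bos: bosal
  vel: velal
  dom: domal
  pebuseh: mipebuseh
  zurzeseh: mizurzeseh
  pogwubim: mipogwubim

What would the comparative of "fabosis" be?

mifabosis

vim and pogwubim both end in -m yet inflect differently (vimal, mipogwubim), so the final letter is not what conditions the rule; the number of vowels is.
"fabosis" has 3 vowels. The stems with 3 vowels (pebuseh → mipebuseh, zurzeseh → mizurzeseh, pogwubim → mipogwubim) add the prefix mi-.
The other pattern: stems with 1 vowel add -al.
So fabosis → mifabosis.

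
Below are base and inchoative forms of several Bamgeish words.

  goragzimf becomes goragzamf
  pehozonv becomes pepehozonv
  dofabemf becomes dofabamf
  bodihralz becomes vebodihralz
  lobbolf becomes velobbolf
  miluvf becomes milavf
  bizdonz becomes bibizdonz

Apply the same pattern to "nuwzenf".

dofabemf and lobbolf both end in -f yet inflect differently (dofabamf, velobbolf), so the final letter is not what conditions the rule; the second-to-last letter is.
"nuwzenf" has second-to-last letter 'n'. The stems whose second-to-last letter is 'n' (bizdonz → bibizdonz, pehozonv → pepehozonv) repeat the first consonant+vowel as a prefix.
So nuwzenf → nunuwzenf.

nunuwzenf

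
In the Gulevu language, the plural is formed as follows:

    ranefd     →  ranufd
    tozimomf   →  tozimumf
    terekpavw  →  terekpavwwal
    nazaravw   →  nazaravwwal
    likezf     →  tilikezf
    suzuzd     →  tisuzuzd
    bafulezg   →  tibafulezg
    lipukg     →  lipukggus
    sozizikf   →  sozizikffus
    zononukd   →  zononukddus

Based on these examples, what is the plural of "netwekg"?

netwekggus

tozimomf and likezf both end in -f yet inflect differently (tozimumf, tilikezf), so the final letter is not what conditions the rule; the second-to-last letter is.
"netwekg" has second-to-last letter 'k'. The stems whose second-to-last letter is 'k' (lipukg → lipukggus, sozizikf → sozizikffus, zononukd → zononukddus) double the final consonant and add -us.
So netwekg → netwekggus.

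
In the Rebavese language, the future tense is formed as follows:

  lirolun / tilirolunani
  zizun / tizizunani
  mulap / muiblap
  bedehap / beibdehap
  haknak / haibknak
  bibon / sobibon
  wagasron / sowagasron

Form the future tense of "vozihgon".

lirolun and bibon both end in -n yet inflect differently (tilirolunani, sobibon), so the final letter is not what conditions the rule; the last vowel is.
"vozihgon" has last vowel 'o'. The stems whose last vowel is 'o' (bibon → sobibon, wagasron → sowagasron) add the prefix so-.
The other patterns: stems whose last vowel is 'u' add ti- … -ani around the stem; stems whose last vowel is 'a' insert -ib- after the first vowel.
So vozihgon → sovozihgon.

sovozihgon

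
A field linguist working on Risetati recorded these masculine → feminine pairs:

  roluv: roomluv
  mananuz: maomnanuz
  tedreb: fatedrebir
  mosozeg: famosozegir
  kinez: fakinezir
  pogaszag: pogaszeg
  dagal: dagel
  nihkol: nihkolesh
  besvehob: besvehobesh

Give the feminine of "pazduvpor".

"pazduvpor" has last vowel 'o'. The stems whose last vowel is 'o' (nihkol → nihkolesh, besvehob → besvehobesh) add -esh.
The other patterns: stems whose last vowel is 'u' insert -om- after the first vowel; stems whose last vowel is 'e' add fa- … -ir around the stem; stems whose last vowel is 'a' change the last vowel to 'e'.
So pazduvpor → pazduvporesh.

pazduvporesh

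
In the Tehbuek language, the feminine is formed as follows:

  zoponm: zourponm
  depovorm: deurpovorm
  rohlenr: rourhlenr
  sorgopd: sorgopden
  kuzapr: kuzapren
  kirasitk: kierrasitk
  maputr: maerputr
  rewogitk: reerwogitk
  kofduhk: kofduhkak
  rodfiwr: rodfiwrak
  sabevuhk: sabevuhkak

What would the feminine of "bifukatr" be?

rohlenr and kuzapr both end in -r yet inflect differently (rourhlenr, kuzapren), so the final letter is not what conditions the rule; the second-to-last letter is.
"bifukatr" has second-to-last letter 't'. The stems whose second-to-last letter is 't' (kirasitk → kierrasitk, maputr → maerputr, rewogitk → reerwogitk) insert -er- after the first vowel.
So bifukatr → bierfukatr.

bierfukatr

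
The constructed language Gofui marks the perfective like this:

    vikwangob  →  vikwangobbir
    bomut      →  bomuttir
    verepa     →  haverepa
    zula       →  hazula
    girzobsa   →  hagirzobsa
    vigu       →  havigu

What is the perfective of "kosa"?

hakosa

bomut and vigu both have last vowel 'u' yet inflect differently (bomuttir, havigu), so the last vowel is not what conditions the rule; whether the stem ends in a vowel or a consonant is.
"kosa" ends in a vowel. The stems ending in a vowel (verepa → haverepa, zula → hazula, girzobsa → hagirzobsa) add the prefix ha-.
The other pattern: stems ending in a consonant double the final consonant and add -ir.
So kosa → hakosa.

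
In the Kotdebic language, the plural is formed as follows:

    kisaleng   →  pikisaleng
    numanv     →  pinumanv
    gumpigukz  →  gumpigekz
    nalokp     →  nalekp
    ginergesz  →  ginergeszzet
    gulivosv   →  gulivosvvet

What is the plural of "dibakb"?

gumpigukz and ginergesz both end in -z yet inflect differently (gumpigekz, ginergeszzet), so the final letter is not what conditions the rule; the second-to-last letter is.
"dibakb" has second-to-last letter 'k'. The stems whose second-to-last letter is 'k' (gumpigukz → gumpigekz, nalokp → nalekp) change the last vowel to 'e'.
So dibakb → dibekb.

dibekb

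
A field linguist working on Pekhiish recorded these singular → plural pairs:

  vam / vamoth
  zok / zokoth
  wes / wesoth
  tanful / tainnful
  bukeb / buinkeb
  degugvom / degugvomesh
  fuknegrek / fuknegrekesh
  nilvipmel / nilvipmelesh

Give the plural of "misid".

"misid" has 2 vowels. The stems with 2 vowels (tanful → tainnful, bukeb → buinkeb) insert -in- after the first vowel.
The other patterns: stems with 1 vowel add -oth; stems with 3 vowels add -esh.
So misid → miinsid.

miinsid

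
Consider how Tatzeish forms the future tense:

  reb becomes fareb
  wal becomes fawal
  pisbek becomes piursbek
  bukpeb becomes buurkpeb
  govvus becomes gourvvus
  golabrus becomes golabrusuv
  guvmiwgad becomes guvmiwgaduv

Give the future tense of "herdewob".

reb and bukpeb both end in -b yet inflect differently (fareb, buurkpeb), so the final letter is not what conditions the rule; the number of vowels is.
"herdewob" has 3 vowels. The stems with 3 vowels (golabrus → golabrusuv, guvmiwgad → guvmiwgaduv) add -uv.
The other patterns: stems with 1 vowel add the prefix fa-; stems with 2 vowels insert -ur- after the first vowel.
So herdewob → herdewobuv.

herdewobuv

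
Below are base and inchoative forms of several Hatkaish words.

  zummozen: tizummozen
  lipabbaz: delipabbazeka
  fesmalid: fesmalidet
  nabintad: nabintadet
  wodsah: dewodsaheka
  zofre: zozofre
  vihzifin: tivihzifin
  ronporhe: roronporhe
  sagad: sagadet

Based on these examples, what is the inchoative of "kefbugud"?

vihzifin and fesmalid both have last vowel 'i' yet inflect differently (tivihzifin, fesmalidet), so the last vowel is not what conditions the rule; the final letter is.
"kefbugud" ends in -d. The stems ending in -d (fesmalid → fesmalidet, nabintad → nabintadet, sagad → sagadet) add -et.
The other patterns: stems ending in -n add the prefix ti-; stems ending in -e repeat the first consonant+vowel as a prefix; stems ending in -h or -z add de- … -eka around the stem.
So kefbugud → kefbugudet.

kefbugudet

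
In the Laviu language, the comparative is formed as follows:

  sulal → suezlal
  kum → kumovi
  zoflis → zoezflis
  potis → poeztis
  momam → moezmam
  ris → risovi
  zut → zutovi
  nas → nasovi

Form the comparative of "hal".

nas and zoflis both end in -s yet inflect differently (nasovi, zoezflis), so the final letter is not what conditions the rule; the number of vowels is.
"hal" has 1 vowel. The stems with 1 vowel (zut → zutovi, nas → nasovi, kum → kumovi) add -ovi.
So hal → halovi.

halovi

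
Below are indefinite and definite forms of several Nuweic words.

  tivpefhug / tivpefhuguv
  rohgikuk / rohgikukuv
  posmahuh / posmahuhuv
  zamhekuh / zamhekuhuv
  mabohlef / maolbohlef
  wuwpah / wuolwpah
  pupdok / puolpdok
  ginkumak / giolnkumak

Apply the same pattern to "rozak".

posmahuh and wuwpah both end in -h yet inflect differently (posmahuhuv, wuolwpah), so the final letter is not what conditions the rule; the last vowel is.
"rozak" has last vowel 'a'. The stems whose last vowel is 'a' (wuwpah → wuolwpah, ginkumak → giolnkumak) insert -ol- after the first vowel.
The other pattern: stems whose last vowel is 'u' add -uv.
So rozak → roolzak.

roolzak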